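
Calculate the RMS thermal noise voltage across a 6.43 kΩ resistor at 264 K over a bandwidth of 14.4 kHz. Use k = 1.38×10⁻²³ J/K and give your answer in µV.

V_n = √(4kTRB)
4kTRB = 4 × 1.38×10⁻²³ × 264 × 6.43×10³ × 1.44×10⁴ = 1.35×10⁻¹² V²
V_n = √(1.35×10⁻¹²) = 1.16×10⁻⁶ V = 1.16 µV

1.16 µV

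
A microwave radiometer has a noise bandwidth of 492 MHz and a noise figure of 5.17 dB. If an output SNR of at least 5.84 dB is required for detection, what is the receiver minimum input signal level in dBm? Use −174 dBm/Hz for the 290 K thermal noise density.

−76.1 dBm

Sensitivity = −174 + 10 log₁₀(B) + NF + SNR_min
= −174 + 86.92 + 5.17 + 5.84
= −76.07 dBm → −76.1 dBm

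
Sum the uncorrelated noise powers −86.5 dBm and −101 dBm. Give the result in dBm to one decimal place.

Convert to linear, add, convert back:
P₁ = 2.24×10⁻¹² W, P₂ = 7.94×10⁻¹⁴ W
P_tot = 2.32×10⁻¹² W → 10 log₁₀(P_tot / 10⁻³) = −86.3 dBm

−86.3 dBm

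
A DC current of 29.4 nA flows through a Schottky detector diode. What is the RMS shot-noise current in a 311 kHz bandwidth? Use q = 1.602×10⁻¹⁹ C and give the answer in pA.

I_n = √(2qI·B)
2qI·B = 2 × 1.602×10⁻¹⁹ × 2.94×10⁻⁸ × 3.11×10⁵ = 2.93×10⁻²¹ A²
I_n = √(2.93×10⁻²¹) = 5.41×10⁻¹¹ A = 54.1 pA

54.1 pA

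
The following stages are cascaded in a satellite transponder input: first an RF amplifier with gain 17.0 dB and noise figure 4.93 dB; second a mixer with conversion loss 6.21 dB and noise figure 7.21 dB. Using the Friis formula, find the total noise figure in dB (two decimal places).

Convert to linear (a loss of L dB is a gain of −L dB): F_i = 10^(NF_i/10), G_i = 10^(G_i,dB/10)
  Stage 1: F_1 = 10^(4.93/10) = 3.112, G_1 = 10^(17.0/10) = 50.12
  Stage 2: F_2 = 10^(7.21/10) = 5.260, G_2 = 10^(−6.21/10) = 0.2393
Friis cascade:
  F = 3.112 + (5.260 − 1)/50.12 = 3.197
NF = 10 log₁₀(3.197) = 5.05 dB

5.05 dB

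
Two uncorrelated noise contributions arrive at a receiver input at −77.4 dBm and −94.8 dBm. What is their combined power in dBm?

−77.3 dBm

Convert to linear, add, convert back:
P₁ = 1.82×10⁻¹¹ W, P₂ = 3.31×10⁻¹³ W
P_tot = 1.85×10⁻¹¹ W → 10 log₁₀(P_tot / 10⁻³) = −77.3 dBm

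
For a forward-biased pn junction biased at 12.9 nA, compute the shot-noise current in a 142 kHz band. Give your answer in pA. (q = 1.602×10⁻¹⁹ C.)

24.2 pA

I_n = √(2qI·B)
2qI·B = 2 × 1.602×10⁻¹⁹ × 1.29×10⁻⁸ × 1.42×10⁵ = 5.87×10⁻²² A²
I_n = √(5.87×10⁻²²) = 2.42×10⁻¹¹ A = 24.2 pA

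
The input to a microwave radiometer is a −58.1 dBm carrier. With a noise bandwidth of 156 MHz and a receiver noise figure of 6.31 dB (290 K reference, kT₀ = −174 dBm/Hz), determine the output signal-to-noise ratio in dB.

Noise floor: N = −174 + 10 log₁₀(B) + NF
10 log₁₀(1.56×10⁸) = 81.93 dB
N = −174 + 81.93 + 6.31 = −85.76 dBm
SNR = P_sig − N = −58.1 − (−85.76) = 27.66 dB → 27.7 dB

27.7 dB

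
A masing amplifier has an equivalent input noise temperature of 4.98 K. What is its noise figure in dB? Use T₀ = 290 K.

0.074 dB

F = 1 + T_e/T₀ = 1 + 4.98/290 = 1.01717
NF = 10 log₁₀(1.01717) = 0.074 dB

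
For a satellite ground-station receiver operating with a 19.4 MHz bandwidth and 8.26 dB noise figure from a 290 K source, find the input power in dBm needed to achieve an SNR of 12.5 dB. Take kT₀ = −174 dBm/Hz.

Sensitivity = −174 + 10 log₁₀(B) + NF + SNR_min
= −174 + 72.88 + 8.26 + 12.5
= −80.36 dBm → −80.4 dBm

−80.4 dBm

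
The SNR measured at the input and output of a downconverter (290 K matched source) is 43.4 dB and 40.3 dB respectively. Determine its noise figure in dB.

3.1 dB

NF (dB) = SNR_in(dB) − SNR_out(dB) when the source is at T₀
NF = 43.4 − 40.3 = 3.1 dB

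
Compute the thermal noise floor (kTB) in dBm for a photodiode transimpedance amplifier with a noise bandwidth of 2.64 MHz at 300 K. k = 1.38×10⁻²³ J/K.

P_n = kTB = 1.38×10⁻²³ × 300 × 2.64×10⁶ = 1.09×10⁻¹⁴ W
In dBm: 10 log₁₀(1.09×10⁻¹⁴ / 10⁻³) = −109.6 dBm

−109.6 dBm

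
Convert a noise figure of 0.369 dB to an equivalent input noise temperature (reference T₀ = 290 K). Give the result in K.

25.7 K

F = 10^(0.369/10) = 1.08868
T_e = (F − 1)·T₀ = (1.08868 − 1) × 290 = 25.7 K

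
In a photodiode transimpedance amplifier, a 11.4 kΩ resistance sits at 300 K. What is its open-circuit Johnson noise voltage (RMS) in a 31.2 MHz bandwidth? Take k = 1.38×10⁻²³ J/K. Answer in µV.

76.7 µV

V_n = √(4kTRB)
4kTRB = 4 × 1.38×10⁻²³ × 300 × 1.14×10⁴ × 3.12×10⁷ = 5.89×10⁻⁹ V²
V_n = √(5.89×10⁻⁹) = 7.67×10⁻⁵ V = 76.7 µV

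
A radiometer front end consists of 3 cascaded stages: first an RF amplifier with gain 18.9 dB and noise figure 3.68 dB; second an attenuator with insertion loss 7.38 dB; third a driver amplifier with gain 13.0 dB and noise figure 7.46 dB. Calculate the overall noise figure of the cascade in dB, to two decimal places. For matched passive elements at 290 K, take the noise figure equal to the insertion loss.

Convert to linear (a loss of L dB is a gain of −L dB): F_i = 10^(NF_i/10), G_i = 10^(G_i,dB/10)
  Stage 1: F_1 = 10^(3.68/10) = 2.333, G_1 = 10^(18.9/10) = 77.62
  Stage 2: F_2 = 10^(7.38/10) = 5.470, G_2 = 10^(−7.38/10) = 0.1828
  Stage 3: F_3 = 10^(7.46/10) = 5.572, G_3 = 10^(13.0/10) = 19.95
Friis cascade:
  F = 2.333 + (5.470 − 1)/77.62 + (5.572 − 1)/14.19 = 2.713
NF = 10 log₁₀(2.713) = 4.33 dB

4.33 dB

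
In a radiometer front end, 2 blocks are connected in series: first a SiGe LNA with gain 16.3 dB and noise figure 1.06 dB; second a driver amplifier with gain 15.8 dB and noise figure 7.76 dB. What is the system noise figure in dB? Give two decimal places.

1.44 dB

Convert to linear (a loss of L dB is a gain of −L dB): F_i = 10^(NF_i/10), G_i = 10^(G_i,dB/10)
  Stage 1: F_1 = 10^(1.06/10) = 1.276, G_1 = 10^(16.3/10) = 42.66
  Stage 2: F_2 = 10^(7.76/10) = 5.970, G_2 = 10^(15.8/10) = 38.02
Friis cascade:
  F = 1.276 + (5.970 − 1)/42.66 = 1.393
NF = 10 log₁₀(1.393) = 1.44 dB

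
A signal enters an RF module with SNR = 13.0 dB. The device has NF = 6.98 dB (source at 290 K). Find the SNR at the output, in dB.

By definition F = SNR_in/SNR_out, so in dB: SNR_out = SNR_in − NF
SNR_out = 13.0 − 6.98 = 6.02 dB

6.02 dB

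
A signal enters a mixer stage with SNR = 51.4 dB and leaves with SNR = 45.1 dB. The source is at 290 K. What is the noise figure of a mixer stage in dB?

6.3 dB

NF (dB) = SNR_in(dB) − SNR_out(dB) when the source is at T₀
NF = 51.4 − 45.1 = 6.3 dB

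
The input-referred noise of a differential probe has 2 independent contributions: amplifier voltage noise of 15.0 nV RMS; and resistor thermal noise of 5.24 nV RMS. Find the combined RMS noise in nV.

15.9 nV

Uncorrelated sources add in power (mean-square): V_tot = √(ΣV_i²)
V_tot = √[(1.50×10⁻⁸)² + (5.24×10⁻⁹)²] = 1.59×10⁻⁸ V = 15.9 nV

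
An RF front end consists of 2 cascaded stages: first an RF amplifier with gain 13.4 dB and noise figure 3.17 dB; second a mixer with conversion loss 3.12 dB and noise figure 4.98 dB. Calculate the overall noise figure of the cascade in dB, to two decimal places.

3.37 dB

Convert to linear (a loss of L dB is a gain of −L dB): F_i = 10^(NF_i/10), G_i = 10^(G_i,dB/10)
  Stage 1: F_1 = 10^(3.17/10) = 2.075, G_1 = 10^(13.4/10) = 21.88
  Stage 2: F_2 = 10^(4.98/10) = 3.148, G_2 = 10^(−3.12/10) = 0.4875
Friis cascade:
  F = 2.075 + (3.148 − 1)/21.88 = 2.173
NF = 10 log₁₀(2.173) = 3.37 dB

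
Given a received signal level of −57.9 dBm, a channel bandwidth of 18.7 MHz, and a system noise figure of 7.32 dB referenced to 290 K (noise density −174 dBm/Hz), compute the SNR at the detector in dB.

36.1 dB

Noise floor: N = −174 + 10 log₁₀(B) + NF
10 log₁₀(1.87×10⁷) = 72.72 dB
N = −174 + 72.72 + 7.32 = −93.96 dBm
SNR = P_sig − N = −57.9 − (−93.96) = 36.06 dB → 36.1 dB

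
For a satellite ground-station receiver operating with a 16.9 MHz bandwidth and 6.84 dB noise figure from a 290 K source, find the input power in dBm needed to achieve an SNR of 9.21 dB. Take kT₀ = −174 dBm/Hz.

Sensitivity = −174 + 10 log₁₀(B) + NF + SNR_min
= −174 + 72.28 + 6.84 + 9.21
= −85.67 dBm → −85.7 dBm

−85.7 dBm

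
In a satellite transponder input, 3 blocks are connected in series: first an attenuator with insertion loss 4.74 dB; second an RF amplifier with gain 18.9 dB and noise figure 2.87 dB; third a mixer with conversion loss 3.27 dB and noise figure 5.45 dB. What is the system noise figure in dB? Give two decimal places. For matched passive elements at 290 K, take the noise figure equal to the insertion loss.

Convert to linear (a loss of L dB is a gain of −L dB): F_i = 10^(NF_i/10), G_i = 10^(G_i,dB/10)
  Stage 1: F_1 = 10^(4.74/10) = 2.979, G_1 = 10^(−4.74/10) = 0.3357
  Stage 2: F_2 = 10^(2.87/10) = 1.936, G_2 = 10^(18.9/10) = 77.62
  Stage 3: F_3 = 10^(5.45/10) = 3.508, G_3 = 10^(−3.27/10) = 0.4710
Friis cascade:
  F = 2.979 + (1.936 − 1)/0.3357 + (3.508 − 1)/26.06 = 5.864
NF = 10 log₁₀(5.864) = 7.68 dB

7.68 dB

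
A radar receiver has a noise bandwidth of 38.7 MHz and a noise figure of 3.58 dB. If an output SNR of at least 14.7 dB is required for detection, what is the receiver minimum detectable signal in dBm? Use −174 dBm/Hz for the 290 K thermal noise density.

Sensitivity = −174 + 10 log₁₀(B) + NF + SNR_min
= −174 + 75.88 + 3.58 + 14.7
= −79.84 dBm → −79.8 dBm

−79.8 dBm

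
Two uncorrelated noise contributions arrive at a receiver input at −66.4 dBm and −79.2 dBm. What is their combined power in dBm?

−66.2 dBm

Convert to linear, add, convert back:
P₁ = 2.29×10⁻¹⁰ W, P₂ = 1.20×10⁻¹¹ W
P_tot = 2.41×10⁻¹⁰ W → 10 log₁₀(P_tot / 10⁻³) = −66.2 dBm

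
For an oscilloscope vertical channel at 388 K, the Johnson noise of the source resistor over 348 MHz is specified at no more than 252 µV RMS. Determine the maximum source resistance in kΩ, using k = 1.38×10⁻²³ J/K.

Johnson–Nyquist: V_n = √(4kTRB) ⇒ R = V_n² / (4kTB)
4kTB = 4 × 1.38×10⁻²³ × 388 × 3.48×10⁸ = 7.45×10⁻¹²
R = (2.52×10⁻⁴)² / 7.45×10⁻¹² = 8.52×10³ Ω = 8.52 kΩ

8.52 kΩ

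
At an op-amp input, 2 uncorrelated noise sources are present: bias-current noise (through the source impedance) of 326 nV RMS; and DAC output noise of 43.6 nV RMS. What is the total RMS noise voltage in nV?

329 nV

Uncorrelated sources add in power (mean-square): V_tot = √(ΣV_i²)
V_tot = √[(3.26×10⁻⁷)² + (4.36×10⁻⁸)²] = 3.29×10⁻⁷ V = 329 nV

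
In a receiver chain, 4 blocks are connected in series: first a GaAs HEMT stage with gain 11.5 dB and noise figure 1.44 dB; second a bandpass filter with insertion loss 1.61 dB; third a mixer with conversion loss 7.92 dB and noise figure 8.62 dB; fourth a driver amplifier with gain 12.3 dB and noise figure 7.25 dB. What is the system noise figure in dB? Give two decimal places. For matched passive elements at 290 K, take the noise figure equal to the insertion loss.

Convert to linear (a loss of L dB is a gain of −L dB): F_i = 10^(NF_i/10), G_i = 10^(G_i,dB/10)
  Stage 1: F_1 = 10^(1.44/10) = 1.393, G_1 = 10^(11.5/10) = 14.13
  Stage 2: F_2 = 10^(1.61/10) = 1.449, G_2 = 10^(−1.61/10) = 0.6902
  Stage 3: F_3 = 10^(8.62/10) = 7.278, G_3 = 10^(−7.92/10) = 0.1614
  Stage 4: F_4 = 10^(7.25/10) = 5.309, G_4 = 10^(12.3/10) = 16.98
Friis cascade:
  F = 1.393 + (1.449 − 1)/14.13 + (7.278 − 1)/9.750 + (5.309 − 1)/1.574 = 4.806
NF = 10 log₁₀(4.806) = 6.82 dB

6.82 dB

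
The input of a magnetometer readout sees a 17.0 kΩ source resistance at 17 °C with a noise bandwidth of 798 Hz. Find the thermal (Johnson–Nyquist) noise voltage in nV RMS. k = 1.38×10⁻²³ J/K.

466 nV

T = 17 °C + 273.15 = 290.15 K
V_n = √(4kTRB)
4kTRB = 4 × 1.38×10⁻²³ × 290.15 × 1.70×10⁴ × 7.98×10² = 2.17×10⁻¹³ V²
V_n = √(2.17×10⁻¹³) = 4.66×10⁻⁷ V = 466 nV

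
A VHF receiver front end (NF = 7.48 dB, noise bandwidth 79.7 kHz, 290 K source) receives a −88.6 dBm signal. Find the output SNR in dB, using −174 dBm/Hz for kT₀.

28.9 dB

Noise floor: N = −174 + 10 log₁₀(B) + NF
10 log₁₀(7.97×10⁴) = 49.01 dB
N = −174 + 49.01 + 7.48 = −117.51 dBm
SNR = P_sig − N = −88.6 − (−117.51) = 28.91 dB → 28.9 dB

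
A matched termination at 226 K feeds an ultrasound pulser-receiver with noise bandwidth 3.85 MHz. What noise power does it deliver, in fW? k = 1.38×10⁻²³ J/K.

P_n = kTB = 1.38×10⁻²³ × 226 × 3.85×10⁶ = 1.20×10⁻¹⁴ W = 12.0 fW

12.0 fW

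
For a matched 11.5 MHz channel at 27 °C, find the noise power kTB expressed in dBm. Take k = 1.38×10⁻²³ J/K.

T = 27 °C + 273.15 = 300.15 K
P_n = kTB = 1.38×10⁻²³ × 300.15 × 1.15×10⁷ = 4.76×10⁻¹⁴ W
In dBm: 10 log₁₀(4.76×10⁻¹⁴ / 10⁻³) = −103.2 dBm

−103.2 dBm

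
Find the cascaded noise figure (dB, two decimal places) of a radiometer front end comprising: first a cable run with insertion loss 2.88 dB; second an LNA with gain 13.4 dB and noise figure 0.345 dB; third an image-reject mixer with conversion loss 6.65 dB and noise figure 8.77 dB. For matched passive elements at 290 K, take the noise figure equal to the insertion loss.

4.28 dB

Convert to linear (a loss of L dB is a gain of −L dB): F_i = 10^(NF_i/10), G_i = 10^(G_i,dB/10)
  Stage 1: F_1 = 10^(2.88/10) = 1.941, G_1 = 10^(−2.88/10) = 0.5152
  Stage 2: F_2 = 10^(0.345/10) = 1.083, G_2 = 10^(13.4/10) = 21.88
  Stage 3: F_3 = 10^(8.77/10) = 7.534, G_3 = 10^(−6.65/10) = 0.2163
Friis cascade:
  F = 1.941 + (1.083 − 1)/0.5152 + (7.534 − 1)/11.27 = 2.681
NF = 10 log₁₀(2.681) = 4.28 dB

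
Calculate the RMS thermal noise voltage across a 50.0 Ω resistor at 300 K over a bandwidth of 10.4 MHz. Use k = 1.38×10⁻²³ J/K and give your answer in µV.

2.93 µV

V_n = √(4kTRB)
4kTRB = 4 × 1.38×10⁻²³ × 300 × 5.00×10¹ × 1.04×10⁷ = 8.61×10⁻¹² V²
V_n = √(8.61×10⁻¹²) = 2.93×10⁻⁶ V = 2.93 µV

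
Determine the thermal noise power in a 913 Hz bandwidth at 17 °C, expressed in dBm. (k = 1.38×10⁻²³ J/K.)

T = 17 °C + 273.15 = 290.15 K
P_n = kTB = 1.38×10⁻²³ × 290.15 × 9.13×10² = 3.66×10⁻¹⁸ W
In dBm: 10 log₁₀(3.66×10⁻¹⁸ / 10⁻³) = −144.4 dBm

−144.4 dBm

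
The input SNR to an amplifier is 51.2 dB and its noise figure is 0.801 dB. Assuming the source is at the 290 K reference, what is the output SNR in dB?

50.399 dB

By definition F = SNR_in/SNR_out, so in dB: SNR_out = SNR_in − NF
SNR_out = 51.2 − 0.801 = 50.399 dB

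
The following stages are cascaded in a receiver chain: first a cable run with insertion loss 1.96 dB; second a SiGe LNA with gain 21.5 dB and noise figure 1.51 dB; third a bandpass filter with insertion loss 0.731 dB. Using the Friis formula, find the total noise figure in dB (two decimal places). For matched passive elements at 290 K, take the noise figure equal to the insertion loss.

Convert to linear (a loss of L dB is a gain of −L dB): F_i = 10^(NF_i/10), G_i = 10^(G_i,dB/10)
  Stage 1: F_1 = 10^(1.96/10) = 1.570, G_1 = 10^(−1.96/10) = 0.6368
  Stage 2: F_2 = 10^(1.51/10) = 1.416, G_2 = 10^(21.5/10) = 141.3
  Stage 3: F_3 = 10^(0.731/10) = 1.183, G_3 = 10^(−0.731/10) = 0.8451
Friis cascade:
  F = 1.570 + (1.416 − 1)/0.6368 + (1.183 − 1)/89.95 = 2.225
NF = 10 log₁₀(2.225) = 3.47 dB

3.47 dB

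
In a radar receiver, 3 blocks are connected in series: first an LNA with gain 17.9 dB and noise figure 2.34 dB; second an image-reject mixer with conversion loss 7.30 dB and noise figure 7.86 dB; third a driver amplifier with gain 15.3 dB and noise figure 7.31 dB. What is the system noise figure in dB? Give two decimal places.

Convert to linear (a loss of L dB is a gain of −L dB): F_i = 10^(NF_i/10), G_i = 10^(G_i,dB/10)
  Stage 1: F_1 = 10^(2.34/10) = 1.714, G_1 = 10^(17.9/10) = 61.66
  Stage 2: F_2 = 10^(7.86/10) = 6.109, G_2 = 10^(−7.30/10) = 0.1862
  Stage 3: F_3 = 10^(7.31/10) = 5.383, G_3 = 10^(15.3/10) = 33.88
Friis cascade:
  F = 1.714 + (6.109 − 1)/61.66 + (5.383 − 1)/11.48 = 2.179
NF = 10 log₁₀(2.179) = 3.38 dB

3.38 dB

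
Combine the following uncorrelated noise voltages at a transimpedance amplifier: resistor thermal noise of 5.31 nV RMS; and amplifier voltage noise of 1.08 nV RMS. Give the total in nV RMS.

Uncorrelated sources add in power (mean-square): V_tot = √(ΣV_i²)
V_tot = √[(5.31×10⁻⁹)² + (1.08×10⁻⁹)²] = 5.42×10⁻⁹ V = 5.42 nV

5.42 nV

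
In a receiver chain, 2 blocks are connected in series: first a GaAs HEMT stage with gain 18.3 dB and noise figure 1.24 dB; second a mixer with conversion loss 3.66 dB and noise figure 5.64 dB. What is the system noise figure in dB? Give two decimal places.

1.37 dB

Convert to linear (a loss of L dB is a gain of −L dB): F_i = 10^(NF_i/10), G_i = 10^(G_i,dB/10)
  Stage 1: F_1 = 10^(1.24/10) = 1.330, G_1 = 10^(18.3/10) = 67.61
  Stage 2: F_2 = 10^(5.64/10) = 3.664, G_2 = 10^(−3.66/10) = 0.4305
Friis cascade:
  F = 1.330 + (3.664 − 1)/67.61 = 1.370
NF = 10 log₁₀(1.370) = 1.37 dB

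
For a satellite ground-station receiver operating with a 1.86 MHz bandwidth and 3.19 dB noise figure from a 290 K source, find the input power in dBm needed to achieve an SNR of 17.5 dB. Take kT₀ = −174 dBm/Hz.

Sensitivity = −174 + 10 log₁₀(B) + NF + SNR_min
= −174 + 62.7 + 3.19 + 17.5
= −90.61 dBm → −90.6 dBm

−90.6 dBm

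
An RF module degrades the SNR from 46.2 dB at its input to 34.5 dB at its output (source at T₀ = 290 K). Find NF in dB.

NF (dB) = SNR_in(dB) − SNR_out(dB) when the source is at T₀
NF = 46.2 − 34.5 = 11.7 dB

11.7 dB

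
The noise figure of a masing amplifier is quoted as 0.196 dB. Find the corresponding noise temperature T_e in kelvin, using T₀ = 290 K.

13.4 K

F = 10^(0.196/10) = 1.04616
T_e = (F − 1)·T₀ = (1.04616 − 1) × 290 = 13.4 K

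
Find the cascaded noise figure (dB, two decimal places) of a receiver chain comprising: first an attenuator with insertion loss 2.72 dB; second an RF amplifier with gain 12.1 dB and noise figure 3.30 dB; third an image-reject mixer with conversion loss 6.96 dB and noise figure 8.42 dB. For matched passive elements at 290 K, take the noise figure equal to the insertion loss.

Convert to linear (a loss of L dB is a gain of −L dB): F_i = 10^(NF_i/10), G_i = 10^(G_i,dB/10)
  Stage 1: F_1 = 10^(2.72/10) = 1.871, G_1 = 10^(−2.72/10) = 0.5346
  Stage 2: F_2 = 10^(3.30/10) = 2.138, G_2 = 10^(12.1/10) = 16.22
  Stage 3: F_3 = 10^(8.42/10) = 6.950, G_3 = 10^(−6.96/10) = 0.2014
Friis cascade:
  F = 1.871 + (2.138 − 1)/0.5346 + (6.950 − 1)/8.670 = 4.686
NF = 10 log₁₀(4.686) = 6.71 dB

6.71 dB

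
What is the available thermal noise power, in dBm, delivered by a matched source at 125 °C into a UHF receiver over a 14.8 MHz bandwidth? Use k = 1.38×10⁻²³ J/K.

−100.9 dBm

T = 125 °C + 273.15 = 398.15 K
P_n = kTB = 1.38×10⁻²³ × 398.15 × 1.48×10⁷ = 8.13×10⁻¹⁴ W
In dBm: 10 log₁₀(8.13×10⁻¹⁴ / 10⁻³) = −100.9 dBm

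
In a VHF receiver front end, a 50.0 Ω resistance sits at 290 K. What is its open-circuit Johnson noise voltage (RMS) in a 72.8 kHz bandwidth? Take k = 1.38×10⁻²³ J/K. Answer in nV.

241 nV

V_n = √(4kTRB)
4kTRB = 4 × 1.38×10⁻²³ × 290 × 5.00×10¹ × 7.28×10⁴ = 5.83×10⁻¹⁴ V²
V_n = √(5.83×10⁻¹⁴) = 2.41×10⁻⁷ V = 241 nV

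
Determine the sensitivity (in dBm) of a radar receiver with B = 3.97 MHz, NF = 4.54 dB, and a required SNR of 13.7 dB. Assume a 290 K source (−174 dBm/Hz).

−89.8 dBm

Sensitivity = −174 + 10 log₁₀(B) + NF + SNR_min
= −174 + 65.99 + 4.54 + 13.7
= −89.77 dBm → −89.8 dBm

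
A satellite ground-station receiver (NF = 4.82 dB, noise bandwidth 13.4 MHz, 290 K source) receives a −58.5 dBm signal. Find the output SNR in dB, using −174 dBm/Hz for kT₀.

Noise floor: N = −174 + 10 log₁₀(B) + NF
10 log₁₀(1.34×10⁷) = 71.27 dB
N = −174 + 71.27 + 4.82 = −97.91 dBm
SNR = P_sig − N = −58.5 − (−97.91) = 39.41 dB → 39.4 dB

39.4 dB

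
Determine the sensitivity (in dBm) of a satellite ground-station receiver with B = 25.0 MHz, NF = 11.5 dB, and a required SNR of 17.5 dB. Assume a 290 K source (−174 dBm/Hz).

Sensitivity = −174 + 10 log₁₀(B) + NF + SNR_min
= −174 + 73.98 + 11.5 + 17.5
= −71.02 dBm → −71.0 dBm

−71.0 dBm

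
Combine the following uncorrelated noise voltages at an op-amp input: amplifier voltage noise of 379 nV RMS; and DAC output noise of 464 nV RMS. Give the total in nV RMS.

599 nV

Uncorrelated sources add in power (mean-square): V_tot = √(ΣV_i²)
V_tot = √[(3.79×10⁻⁷)² + (4.64×10⁻⁷)²] = 5.99×10⁻⁷ V = 599 nV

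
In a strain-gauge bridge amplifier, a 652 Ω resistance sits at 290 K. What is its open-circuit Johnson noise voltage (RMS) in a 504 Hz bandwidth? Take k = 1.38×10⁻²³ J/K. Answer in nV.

72.5 nV

V_n = √(4kTRB)
4kTRB = 4 × 1.38×10⁻²³ × 290 × 6.52×10² × 5.04×10² = 5.26×10⁻¹⁵ V²
V_n = √(5.26×10⁻¹⁵) = 7.25×10⁻⁸ V = 72.5 nV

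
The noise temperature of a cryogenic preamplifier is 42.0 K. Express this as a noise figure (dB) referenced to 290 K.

0.587 dB

F = 1 + T_e/T₀ = 1 + 42.0/290 = 1.14483
NF = 10 log₁₀(1.14483) = 0.587 dB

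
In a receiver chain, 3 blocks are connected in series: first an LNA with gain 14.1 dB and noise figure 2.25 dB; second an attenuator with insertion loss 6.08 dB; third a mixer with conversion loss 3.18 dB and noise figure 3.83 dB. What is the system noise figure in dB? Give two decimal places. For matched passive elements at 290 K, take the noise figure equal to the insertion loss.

Convert to linear (a loss of L dB is a gain of −L dB): F_i = 10^(NF_i/10), G_i = 10^(G_i,dB/10)
  Stage 1: F_1 = 10^(2.25/10) = 1.679, G_1 = 10^(14.1/10) = 25.70
  Stage 2: F_2 = 10^(6.08/10) = 4.055, G_2 = 10^(−6.08/10) = 0.2466
  Stage 3: F_3 = 10^(3.83/10) = 2.415, G_3 = 10^(−3.18/10) = 0.4808
Friis cascade:
  F = 1.679 + (4.055 − 1)/25.70 + (2.415 − 1)/6.339 = 2.021
NF = 10 log₁₀(2.021) = 3.06 dB

3.06 dB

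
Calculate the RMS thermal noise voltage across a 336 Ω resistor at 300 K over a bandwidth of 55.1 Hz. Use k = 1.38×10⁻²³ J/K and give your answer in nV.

V_n = √(4kTRB)
4kTRB = 4 × 1.38×10⁻²³ × 300 × 3.36×10² × 5.51×10¹ = 3.07×10⁻¹⁶ V²
V_n = √(3.07×10⁻¹⁶) = 1.75×10⁻⁸ V = 17.5 nV

17.5 nV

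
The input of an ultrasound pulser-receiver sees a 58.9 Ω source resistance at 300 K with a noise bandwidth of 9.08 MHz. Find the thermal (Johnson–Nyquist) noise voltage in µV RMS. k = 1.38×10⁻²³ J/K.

V_n = √(4kTRB)
4kTRB = 4 × 1.38×10⁻²³ × 300 × 5.89×10¹ × 9.08×10⁶ = 8.86×10⁻¹² V²
V_n = √(8.86×10⁻¹²) = 2.98×10⁻⁶ V = 2.98 µV

2.98 µV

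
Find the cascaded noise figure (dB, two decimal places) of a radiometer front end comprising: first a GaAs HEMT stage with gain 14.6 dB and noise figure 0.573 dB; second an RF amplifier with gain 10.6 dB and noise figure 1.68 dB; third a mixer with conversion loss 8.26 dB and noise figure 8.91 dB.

0.71 dB

Convert to linear (a loss of L dB is a gain of −L dB): F_i = 10^(NF_i/10), G_i = 10^(G_i,dB/10)
  Stage 1: F_1 = 10^(0.573/10) = 1.141, G_1 = 10^(14.6/10) = 28.84
  Stage 2: F_2 = 10^(1.68/10) = 1.472, G_2 = 10^(10.6/10) = 11.48
  Stage 3: F_3 = 10^(8.91/10) = 7.780, G_3 = 10^(−8.26/10) = 0.1493
Friis cascade:
  F = 1.141 + (1.472 − 1)/28.84 + (7.780 − 1)/331.1 = 1.178
NF = 10 log₁₀(1.178) = 0.71 dB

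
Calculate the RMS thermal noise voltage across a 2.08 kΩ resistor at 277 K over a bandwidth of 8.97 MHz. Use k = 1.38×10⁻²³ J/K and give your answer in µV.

16.9 µV

V_n = √(4kTRB)
4kTRB = 4 × 1.38×10⁻²³ × 277 × 2.08×10³ × 8.97×10⁶ = 2.85×10⁻¹⁰ V²
V_n = √(2.85×10⁻¹⁰) = 1.69×10⁻⁵ V = 16.9 µV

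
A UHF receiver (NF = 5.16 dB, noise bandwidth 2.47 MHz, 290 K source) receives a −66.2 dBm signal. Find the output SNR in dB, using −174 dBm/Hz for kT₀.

38.7 dB

Noise floor: N = −174 + 10 log₁₀(B) + NF
10 log₁₀(2.47×10⁶) = 63.93 dB
N = −174 + 63.93 + 5.16 = −104.91 dBm
SNR = P_sig − N = −66.2 − (−104.91) = 38.71 dB → 38.7 dB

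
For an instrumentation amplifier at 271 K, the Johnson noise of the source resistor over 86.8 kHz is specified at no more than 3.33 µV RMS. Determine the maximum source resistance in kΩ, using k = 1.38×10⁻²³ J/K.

Johnson–Nyquist: V_n = √(4kTRB) ⇒ R = V_n² / (4kTB)
4kTB = 4 × 1.38×10⁻²³ × 271 × 8.68×10⁴ = 1.30×10⁻¹⁵
R = (3.33×10⁻⁶)² / 1.30×10⁻¹⁵ = 8.54×10³ Ω = 8.54 kΩ

8.54 kΩ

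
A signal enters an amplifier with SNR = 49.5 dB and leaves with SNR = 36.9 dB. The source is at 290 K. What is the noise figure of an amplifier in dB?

12.6 dB

NF (dB) = SNR_in(dB) − SNR_out(dB) when the source is at T₀
NF = 49.5 − 36.9 = 12.6 dB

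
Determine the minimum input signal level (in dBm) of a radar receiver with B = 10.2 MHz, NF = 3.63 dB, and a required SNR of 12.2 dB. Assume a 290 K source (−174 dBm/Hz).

Sensitivity = −174 + 10 log₁₀(B) + NF + SNR_min
= −174 + 70.09 + 3.63 + 12.2
= −88.08 dBm → −88.1 dBm

−88.1 dBm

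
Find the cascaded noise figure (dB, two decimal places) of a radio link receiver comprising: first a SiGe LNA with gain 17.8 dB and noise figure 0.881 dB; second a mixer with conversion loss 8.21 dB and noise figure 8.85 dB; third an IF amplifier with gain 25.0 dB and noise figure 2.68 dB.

1.55 dB

Convert to linear (a loss of L dB is a gain of −L dB): F_i = 10^(NF_i/10), G_i = 10^(G_i,dB/10)
  Stage 1: F_1 = 10^(0.881/10) = 1.225, G_1 = 10^(17.8/10) = 60.26
  Stage 2: F_2 = 10^(8.85/10) = 7.674, G_2 = 10^(−8.21/10) = 0.1510
  Stage 3: F_3 = 10^(2.68/10) = 1.854, G_3 = 10^(25.0/10) = 316.2
Friis cascade:
  F = 1.225 + (7.674 − 1)/60.26 + (1.854 − 1)/9.099 = 1.429
NF = 10 log₁₀(1.429) = 1.55 dB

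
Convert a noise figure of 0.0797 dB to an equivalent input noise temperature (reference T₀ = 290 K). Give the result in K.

5.37 K

F = 10^(0.0797/10) = 1.01852
T_e = (F − 1)·T₀ = (1.01852 − 1) × 290 = 5.37 K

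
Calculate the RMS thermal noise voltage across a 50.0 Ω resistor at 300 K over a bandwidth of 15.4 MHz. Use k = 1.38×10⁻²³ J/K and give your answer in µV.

3.57 µV

V_n = √(4kTRB)
4kTRB = 4 × 1.38×10⁻²³ × 300 × 5.00×10¹ × 1.54×10⁷ = 1.28×10⁻¹¹ V²
V_n = √(1.28×10⁻¹¹) = 3.57×10⁻⁶ V = 3.57 µV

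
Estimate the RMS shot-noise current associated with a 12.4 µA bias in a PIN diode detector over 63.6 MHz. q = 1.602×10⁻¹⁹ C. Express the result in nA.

15.9 nA

I_n = √(2qI·B)
2qI·B = 2 × 1.602×10⁻¹⁹ × 1.24×10⁻⁵ × 6.36×10⁷ = 2.53×10⁻¹⁶ A²
I_n = √(2.53×10⁻¹⁶) = 1.59×10⁻⁸ A = 15.9 nA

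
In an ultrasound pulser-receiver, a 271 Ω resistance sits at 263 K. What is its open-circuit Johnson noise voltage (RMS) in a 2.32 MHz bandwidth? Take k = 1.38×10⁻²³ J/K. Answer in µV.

3.02 µV

V_n = √(4kTRB)
4kTRB = 4 × 1.38×10⁻²³ × 263 × 2.71×10² × 2.32×10⁶ = 9.13×10⁻¹² V²
V_n = √(9.13×10⁻¹²) = 3.02×10⁻⁶ V = 3.02 µV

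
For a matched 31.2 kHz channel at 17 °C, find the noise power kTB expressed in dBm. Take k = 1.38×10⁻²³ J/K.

−129.0 dBm

T = 17 °C + 273.15 = 290.15 K
P_n = kTB = 1.38×10⁻²³ × 290.15 × 3.12×10⁴ = 1.25×10⁻¹⁶ W
In dBm: 10 log₁₀(1.25×10⁻¹⁶ / 10⁻³) = −129.0 dBm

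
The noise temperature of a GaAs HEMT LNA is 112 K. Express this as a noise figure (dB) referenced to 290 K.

1.42 dB

F = 1 + T_e/T₀ = 1 + 112/290 = 1.38621
NF = 10 log₁₀(1.38621) = 1.42 dB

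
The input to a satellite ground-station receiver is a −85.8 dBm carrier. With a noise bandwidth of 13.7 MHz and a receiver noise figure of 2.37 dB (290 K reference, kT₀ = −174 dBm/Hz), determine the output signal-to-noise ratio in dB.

Noise floor: N = −174 + 10 log₁₀(B) + NF
10 log₁₀(1.37×10⁷) = 71.37 dB
N = −174 + 71.37 + 2.37 = −100.26 dBm
SNR = P_sig − N = −85.8 − (−100.26) = 14.46 dB → 14.5 dB

14.5 dB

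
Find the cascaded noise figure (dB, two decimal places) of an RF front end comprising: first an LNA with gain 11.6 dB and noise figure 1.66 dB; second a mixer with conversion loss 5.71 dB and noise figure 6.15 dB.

2.26 dB

Convert to linear (a loss of L dB is a gain of −L dB): F_i = 10^(NF_i/10), G_i = 10^(G_i,dB/10)
  Stage 1: F_1 = 10^(1.66/10) = 1.466, G_1 = 10^(11.6/10) = 14.45
  Stage 2: F_2 = 10^(6.15/10) = 4.121, G_2 = 10^(−5.71/10) = 0.2685
Friis cascade:
  F = 1.466 + (4.121 − 1)/14.45 = 1.681
NF = 10 log₁₀(1.681) = 2.26 dB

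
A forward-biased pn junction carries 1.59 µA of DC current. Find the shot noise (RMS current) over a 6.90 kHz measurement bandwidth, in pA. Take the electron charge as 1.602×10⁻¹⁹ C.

59.3 pA

I_n = √(2qI·B)
2qI·B = 2 × 1.602×10⁻¹⁹ × 1.59×10⁻⁶ × 6.90×10³ = 3.52×10⁻²¹ A²
I_n = √(3.52×10⁻²¹) = 5.93×10⁻¹¹ A = 59.3 pA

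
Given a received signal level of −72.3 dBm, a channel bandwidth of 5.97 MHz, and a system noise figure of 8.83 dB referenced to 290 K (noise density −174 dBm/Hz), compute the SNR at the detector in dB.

25.1 dB

Noise floor: N = −174 + 10 log₁₀(B) + NF
10 log₁₀(5.97×10⁶) = 67.76 dB
N = −174 + 67.76 + 8.83 = −97.41 dBm
SNR = P_sig − N = −72.3 − (−97.41) = 25.11 dB → 25.1 dB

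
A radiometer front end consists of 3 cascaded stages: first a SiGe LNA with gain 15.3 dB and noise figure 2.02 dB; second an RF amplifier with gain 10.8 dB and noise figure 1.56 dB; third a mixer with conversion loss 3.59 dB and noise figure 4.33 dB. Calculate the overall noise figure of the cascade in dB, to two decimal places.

Convert to linear (a loss of L dB is a gain of −L dB): F_i = 10^(NF_i/10), G_i = 10^(G_i,dB/10)
  Stage 1: F_1 = 10^(2.02/10) = 1.592, G_1 = 10^(15.3/10) = 33.88
  Stage 2: F_2 = 10^(1.56/10) = 1.432, G_2 = 10^(10.8/10) = 12.02
  Stage 3: F_3 = 10^(4.33/10) = 2.710, G_3 = 10^(−3.59/10) = 0.4375
Friis cascade:
  F = 1.592 + (1.432 − 1)/33.88 + (2.710 − 1)/407.4 = 1.609
NF = 10 log₁₀(1.609) = 2.07 dB

2.07 dB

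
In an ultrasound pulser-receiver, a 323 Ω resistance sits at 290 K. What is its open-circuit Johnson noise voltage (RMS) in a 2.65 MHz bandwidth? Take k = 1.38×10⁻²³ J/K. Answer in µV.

3.70 µV

V_n = √(4kTRB)
4kTRB = 4 × 1.38×10⁻²³ × 290 × 3.23×10² × 2.65×10⁶ = 1.37×10⁻¹¹ V²
V_n = √(1.37×10⁻¹¹) = 3.70×10⁻⁶ V = 3.70 µV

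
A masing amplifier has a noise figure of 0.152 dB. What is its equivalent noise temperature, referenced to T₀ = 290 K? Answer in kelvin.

F = 10^(0.152/10) = 1.03562
T_e = (F − 1)·T₀ = (1.03562 − 1) × 290 = 10.3 K

10.3 K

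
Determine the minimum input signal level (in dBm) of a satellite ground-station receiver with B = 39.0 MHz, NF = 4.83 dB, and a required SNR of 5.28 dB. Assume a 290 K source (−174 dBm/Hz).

−88.0 dBm

Sensitivity = −174 + 10 log₁₀(B) + NF + SNR_min
= −174 + 75.91 + 4.83 + 5.28
= −87.98 dBm → −88.0 dBm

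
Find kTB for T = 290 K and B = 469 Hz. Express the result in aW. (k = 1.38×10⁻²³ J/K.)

P_n = kTB = 1.38×10⁻²³ × 290 × 4.69×10² = 1.88×10⁻¹⁸ W = 1.88 aW

1.88 aW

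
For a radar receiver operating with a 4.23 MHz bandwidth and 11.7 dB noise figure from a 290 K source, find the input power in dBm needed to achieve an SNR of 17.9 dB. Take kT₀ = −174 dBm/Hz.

−78.1 dBm

Sensitivity = −174 + 10 log₁₀(B) + NF + SNR_min
= −174 + 66.26 + 11.7 + 17.9
= −78.14 dBm → −78.1 dBm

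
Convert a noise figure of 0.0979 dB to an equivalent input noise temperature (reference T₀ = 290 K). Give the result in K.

F = 10^(0.0979/10) = 1.0228
T_e = (F − 1)·T₀ = (1.0228 − 1) × 290 = 6.61 K

6.61 K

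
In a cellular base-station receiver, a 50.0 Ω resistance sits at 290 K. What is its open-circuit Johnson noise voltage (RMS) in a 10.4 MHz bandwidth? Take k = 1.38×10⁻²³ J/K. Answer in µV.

V_n = √(4kTRB)
4kTRB = 4 × 1.38×10⁻²³ × 290 × 5.00×10¹ × 1.04×10⁷ = 8.32×10⁻¹² V²
V_n = √(8.32×10⁻¹²) = 2.89×10⁻⁶ V = 2.89 µV

2.89 µV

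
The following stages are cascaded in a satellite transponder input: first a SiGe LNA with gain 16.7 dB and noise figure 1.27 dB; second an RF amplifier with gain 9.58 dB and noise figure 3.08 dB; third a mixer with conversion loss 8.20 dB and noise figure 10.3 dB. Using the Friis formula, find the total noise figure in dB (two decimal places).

Convert to linear (a loss of L dB is a gain of −L dB): F_i = 10^(NF_i/10), G_i = 10^(G_i,dB/10)
  Stage 1: F_1 = 10^(1.27/10) = 1.340, G_1 = 10^(16.7/10) = 46.77
  Stage 2: F_2 = 10^(3.08/10) = 2.032, G_2 = 10^(9.58/10) = 9.078
  Stage 3: F_3 = 10^(10.3/10) = 10.72, G_3 = 10^(−8.20/10) = 0.1514
Friis cascade:
  F = 1.340 + (2.032 − 1)/46.77 + (10.72 − 1)/424.6 = 1.385
NF = 10 log₁₀(1.385) = 1.41 dB

1.41 dB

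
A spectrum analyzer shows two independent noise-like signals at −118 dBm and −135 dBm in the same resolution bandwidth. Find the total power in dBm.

−117.9 dBm

Convert to linear, add, convert back:
P₁ = 1.58×10⁻¹⁵ W, P₂ = 3.16×10⁻¹⁷ W
P_tot = 1.62×10⁻¹⁵ W → 10 log₁₀(P_tot / 10⁻³) = −117.9 dBm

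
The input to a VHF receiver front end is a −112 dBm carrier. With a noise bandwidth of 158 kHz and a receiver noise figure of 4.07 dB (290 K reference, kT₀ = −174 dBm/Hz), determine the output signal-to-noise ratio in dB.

Noise floor: N = −174 + 10 log₁₀(B) + NF
10 log₁₀(1.58×10⁵) = 51.99 dB
N = −174 + 51.99 + 4.07 = −117.94 dBm
SNR = P_sig − N = −112 − (−117.94) = 5.94 dB → 5.9 dB

5.9 dB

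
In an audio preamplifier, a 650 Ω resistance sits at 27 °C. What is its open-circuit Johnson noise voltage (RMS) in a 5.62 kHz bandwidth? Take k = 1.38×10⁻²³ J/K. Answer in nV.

246 nV

T = 27 °C + 273.15 = 300.15 K
V_n = √(4kTRB)
4kTRB = 4 × 1.38×10⁻²³ × 300.15 × 6.50×10² × 5.62×10³ = 6.05×10⁻¹⁴ V²
V_n = √(6.05×10⁻¹⁴) = 2.46×10⁻⁷ V = 246 nV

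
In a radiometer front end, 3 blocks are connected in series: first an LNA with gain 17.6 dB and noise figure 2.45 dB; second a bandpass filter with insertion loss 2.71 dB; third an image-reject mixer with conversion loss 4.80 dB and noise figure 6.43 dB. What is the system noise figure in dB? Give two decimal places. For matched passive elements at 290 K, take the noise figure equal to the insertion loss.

Convert to linear (a loss of L dB is a gain of −L dB): F_i = 10^(NF_i/10), G_i = 10^(G_i,dB/10)
  Stage 1: F_1 = 10^(2.45/10) = 1.758, G_1 = 10^(17.6/10) = 57.54
  Stage 2: F_2 = 10^(2.71/10) = 1.866, G_2 = 10^(−2.71/10) = 0.5358
  Stage 3: F_3 = 10^(6.43/10) = 4.395, G_3 = 10^(−4.80/10) = 0.3311
Friis cascade:
  F = 1.758 + (1.866 − 1)/57.54 + (4.395 − 1)/30.83 = 1.883
NF = 10 log₁₀(1.883) = 2.75 dB

2.75 dB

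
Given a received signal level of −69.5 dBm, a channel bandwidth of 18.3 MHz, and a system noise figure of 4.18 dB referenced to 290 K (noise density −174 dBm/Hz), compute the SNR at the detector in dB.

27.7 dB

Noise floor: N = −174 + 10 log₁₀(B) + NF
10 log₁₀(1.83×10⁷) = 72.62 dB
N = −174 + 72.62 + 4.18 = −97.20 dBm
SNR = P_sig − N = −69.5 − (−97.20) = 27.70 dB → 27.7 dB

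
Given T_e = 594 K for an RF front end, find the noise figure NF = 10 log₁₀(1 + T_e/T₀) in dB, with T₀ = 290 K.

F = 1 + T_e/T₀ = 1 + 594/290 = 3.04828
NF = 10 log₁₀(3.04828) = 4.84 dB

4.84 dB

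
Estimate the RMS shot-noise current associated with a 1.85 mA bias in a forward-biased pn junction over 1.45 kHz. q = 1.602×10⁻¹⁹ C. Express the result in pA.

927 pA

I_n = √(2qI·B)
2qI·B = 2 × 1.602×10⁻¹⁹ × 1.85×10⁻³ × 1.45×10³ = 8.59×10⁻¹⁹ A²
I_n = √(8.59×10⁻¹⁹) = 9.27×10⁻¹⁰ A = 927 pA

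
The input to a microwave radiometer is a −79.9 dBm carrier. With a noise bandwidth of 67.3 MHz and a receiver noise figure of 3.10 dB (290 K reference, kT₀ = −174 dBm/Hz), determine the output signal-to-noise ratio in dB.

Noise floor: N = −174 + 10 log₁₀(B) + NF
10 log₁₀(6.73×10⁷) = 78.28 dB
N = −174 + 78.28 + 3.10 = −92.62 dBm
SNR = P_sig − N = −79.9 − (−92.62) = 12.72 dB → 12.7 dB

12.7 dB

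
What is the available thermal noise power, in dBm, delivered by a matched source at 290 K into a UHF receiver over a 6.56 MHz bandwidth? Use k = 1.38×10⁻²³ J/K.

P_n = kTB = 1.38×10⁻²³ × 290 × 6.56×10⁶ = 2.63×10⁻¹⁴ W
In dBm: 10 log₁₀(2.63×10⁻¹⁴ / 10⁻³) = −105.8 dBm

−105.8 dBm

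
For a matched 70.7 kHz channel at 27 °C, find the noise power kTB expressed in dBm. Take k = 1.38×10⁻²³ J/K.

−125.3 dBm

T = 27 °C + 273.15 = 300.15 K
P_n = kTB = 1.38×10⁻²³ × 300.15 × 7.07×10⁴ = 2.93×10⁻¹⁶ W
In dBm: 10 log₁₀(2.93×10⁻¹⁶ / 10⁻³) = −125.3 dBm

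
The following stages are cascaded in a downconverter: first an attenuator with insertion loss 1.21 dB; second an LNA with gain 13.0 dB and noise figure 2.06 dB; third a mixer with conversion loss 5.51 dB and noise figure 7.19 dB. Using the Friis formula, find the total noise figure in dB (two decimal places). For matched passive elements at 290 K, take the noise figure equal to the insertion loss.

Convert to linear (a loss of L dB is a gain of −L dB): F_i = 10^(NF_i/10), G_i = 10^(G_i,dB/10)
  Stage 1: F_1 = 10^(1.21/10) = 1.321, G_1 = 10^(−1.21/10) = 0.7568
  Stage 2: F_2 = 10^(2.06/10) = 1.607, G_2 = 10^(13.0/10) = 19.95
  Stage 3: F_3 = 10^(7.19/10) = 5.236, G_3 = 10^(−5.51/10) = 0.2812
Friis cascade:
  F = 1.321 + (1.607 − 1)/0.7568 + (5.236 − 1)/15.10 = 2.404
NF = 10 log₁₀(2.404) = 3.81 dB

3.81 dB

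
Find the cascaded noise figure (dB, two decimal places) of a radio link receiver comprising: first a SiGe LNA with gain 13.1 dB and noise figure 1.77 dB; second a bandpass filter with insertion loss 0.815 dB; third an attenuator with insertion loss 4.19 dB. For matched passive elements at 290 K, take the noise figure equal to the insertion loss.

Convert to linear (a loss of L dB is a gain of −L dB): F_i = 10^(NF_i/10), G_i = 10^(G_i,dB/10)
  Stage 1: F_1 = 10^(1.77/10) = 1.503, G_1 = 10^(13.1/10) = 20.42
  Stage 2: F_2 = 10^(0.815/10) = 1.206, G_2 = 10^(−0.815/10) = 0.8289
  Stage 3: F_3 = 10^(4.19/10) = 2.624, G_3 = 10^(−4.19/10) = 0.3811
Friis cascade:
  F = 1.503 + (1.206 − 1)/20.42 + (2.624 − 1)/16.92 = 1.609
NF = 10 log₁₀(1.609) = 2.07 dB

2.07 dB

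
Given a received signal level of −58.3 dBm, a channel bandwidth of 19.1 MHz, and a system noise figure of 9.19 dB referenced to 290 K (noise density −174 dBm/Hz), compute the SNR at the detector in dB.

33.7 dB

Noise floor: N = −174 + 10 log₁₀(B) + NF
10 log₁₀(1.91×10⁷) = 72.81 dB
N = −174 + 72.81 + 9.19 = −92.00 dBm
SNR = P_sig − N = −58.3 − (−92.00) = 33.70 dB → 33.7 dB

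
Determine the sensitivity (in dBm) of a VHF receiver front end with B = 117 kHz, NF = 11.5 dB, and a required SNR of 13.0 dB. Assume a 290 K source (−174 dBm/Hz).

−98.8 dBm

Sensitivity = −174 + 10 log₁₀(B) + NF + SNR_min
= −174 + 50.68 + 11.5 + 13.0
= −98.82 dBm → −98.8 dBm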